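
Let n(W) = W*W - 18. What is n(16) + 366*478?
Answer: 175186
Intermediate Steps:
n(W) = -18 + W² (n(W) = W² - 18 = -18 + W²)
n(16) + 366*478 = (-18 + 16²) + 366*478 = (-18 + 256) + 174948 = 238 + 174948 = 175186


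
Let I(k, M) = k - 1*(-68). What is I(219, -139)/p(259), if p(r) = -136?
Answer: -287/136 ≈ -2.1103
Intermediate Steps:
I(k, M) = 68 + k (I(k, M) = k + 68 = 68 + k)
I(219, -139)/p(259) = (68 + 219)/(-136) = 287*(-1/136) = -287/136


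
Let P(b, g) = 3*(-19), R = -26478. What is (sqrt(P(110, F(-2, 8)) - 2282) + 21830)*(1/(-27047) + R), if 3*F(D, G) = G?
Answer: -422528775530/731 - 716150467*I*sqrt(2339)/27047 ≈ -5.7802e+8 - 1.2806e+6*I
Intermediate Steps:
F(D, G) = G/3
P(b, g) = -57
(sqrt(P(110, F(-2, 8)) - 2282) + 21830)*(1/(-27047) + R) = (sqrt(-57 - 2282) + 21830)*(1/(-27047) - 26478) = (sqrt(-2339) + 21830)*(-1/27047 - 26478) = (I*sqrt(2339) + 21830)*(-716150467/27047) = (21830 + I*sqrt(2339))*(-716150467/27047) = -422528775530/731 - 716150467*I*sqrt(2339)/27047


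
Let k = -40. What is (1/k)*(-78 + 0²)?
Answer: 39/20 ≈ 1.9500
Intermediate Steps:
(1/k)*(-78 + 0²) = (1/(-40))*(-78 + 0²) = (1*(-1/40))*(-78 + 0) = -1/40*(-78) = 39/20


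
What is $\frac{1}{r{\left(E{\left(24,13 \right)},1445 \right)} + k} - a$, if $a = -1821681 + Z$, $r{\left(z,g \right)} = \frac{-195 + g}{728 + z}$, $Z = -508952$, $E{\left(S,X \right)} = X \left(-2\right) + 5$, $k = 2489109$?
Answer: $\frac{4101451013521836}{1759801313} \approx 2.3306 \cdot 10^{6}$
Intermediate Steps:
$E{\left(S,X \right)} = 5 - 2 X$ ($E{\left(S,X \right)} = - 2 X + 5 = 5 - 2 X$)
$r{\left(z,g \right)} = \frac{-195 + g}{728 + z}$
$a = -2330633$ ($a = -1821681 - 508952 = -2330633$)
$\frac{1}{r{\left(E{\left(24,13 \right)},1445 \right)} + k} - a = \frac{1}{\frac{-195 + 1445}{728 + \left(5 - 26\right)} + 2489109} - -2330633 = \frac{1}{\frac{1}{728 + \left(5 - 26\right)} 1250 + 2489109} + 2330633 = \frac{1}{\frac{1}{728 - 21} \cdot 1250 + 2489109} + 2330633 = \frac{1}{\frac{1}{707} \cdot 1250 + 2489109} + 2330633 = \frac{1}{\frac{1250}{707} + 2489109} + 2330633 = \frac{1}{\frac{1759801313}{707}} + 2330633 = \frac{707}{1759801313} + 2330633 = \frac{4101451013521836}{1759801313}$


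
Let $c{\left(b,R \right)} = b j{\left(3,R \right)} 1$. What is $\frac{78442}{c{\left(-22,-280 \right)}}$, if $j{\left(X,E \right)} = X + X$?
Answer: $- \frac{39221}{66} \approx -594.26$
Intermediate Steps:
$j{\left(X,E \right)} = 2 X$
$c{\left(b,R \right)} = 6 b$ ($c{\left(b,R \right)} = b 2 \cdot 3 \cdot 1 = b 6 \cdot 1 = 6 b 1 = 6 b$)
$\frac{78442}{c{\left(-22,-280 \right)}} = \frac{78442}{6 \left(-22\right)} = \frac{78442}{-132} = 78442 \left(- \frac{1}{132}\right) = - \frac{39221}{66}$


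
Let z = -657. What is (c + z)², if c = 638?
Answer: 361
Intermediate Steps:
(c + z)² = (638 - 657)² = (-19)² = 361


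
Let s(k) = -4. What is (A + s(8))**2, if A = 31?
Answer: 729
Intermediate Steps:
(A + s(8))**2 = (31 - 4)**2 = 27**2 = 729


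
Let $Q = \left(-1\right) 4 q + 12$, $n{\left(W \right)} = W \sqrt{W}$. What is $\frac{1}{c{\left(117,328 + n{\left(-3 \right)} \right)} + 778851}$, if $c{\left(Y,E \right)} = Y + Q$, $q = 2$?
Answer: $\frac{1}{778972} \approx 1.2837 \cdot 10^{-6}$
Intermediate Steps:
$n{\left(W \right)} = W^{\frac{3}{2}}$
$Q = 4$ ($Q = \left(-1\right) 4 \cdot 2 + 12 = \left(-4\right) 2 + 12 = -8 + 12 = 4$)
$c{\left(Y,E \right)} = 4 + Y$ ($c{\left(Y,E \right)} = Y + 4 = 4 + Y$)
$\frac{1}{c{\left(117,328 + n{\left(-3 \right)} \right)} + 778851} = \frac{1}{\left(4 + 117\right) + 778851} = \frac{1}{121 + 778851} = \frac{1}{778972}$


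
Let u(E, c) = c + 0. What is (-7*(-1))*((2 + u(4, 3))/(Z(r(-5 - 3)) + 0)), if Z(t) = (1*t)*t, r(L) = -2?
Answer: 35/4 ≈ 8.7500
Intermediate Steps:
u(E, c) = c
Z(t) = t² (Z(t) = t*t = t²)
(-7*(-1))*((2 + u(4, 3))/(Z(r(-5 - 3)) + 0)) = (-7*(-1))*((2 + 3)/((-2)² + 0)) = 7*(5/(4 + 0)) = 7*(5/4) = 35/4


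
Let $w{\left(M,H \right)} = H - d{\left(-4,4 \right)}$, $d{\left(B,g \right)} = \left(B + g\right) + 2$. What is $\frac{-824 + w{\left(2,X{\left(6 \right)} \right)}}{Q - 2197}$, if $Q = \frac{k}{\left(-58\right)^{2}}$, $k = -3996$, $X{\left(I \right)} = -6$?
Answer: $\frac{174928}{462169} \approx 0.37849$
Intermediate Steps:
$d{\left(B,g \right)} = 2 + B + g$
$Q = - \frac{999}{841}$ ($Q = - \frac{3996}{\left(-58\right)^{2}} = - \frac{3996}{3364} = \left(-3996\right) \frac{1}{3364} = - \frac{999}{841} \approx -1.1879$)
$w{\left(M,H \right)} = -2 + H$ ($w{\left(M,H \right)} = H - \left(2 - 4 + 4\right) = H - 2 = -2 + H$)
$\frac{-824 + w{\left(2,X{\left(6 \right)} \right)}}{Q - 2197} = \frac{-824 - 8}{- \frac{999}{841} - 2197} = \frac{-824 - 8}{- \frac{1848676}{841}} = \left(-832\right) \left(- \frac{841}{1848676}\right) = \frac{174928}{462169}$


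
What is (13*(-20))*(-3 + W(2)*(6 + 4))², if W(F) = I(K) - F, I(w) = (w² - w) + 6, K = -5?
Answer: -29527940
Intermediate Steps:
I(w) = 6 + w² - w
W(F) = 36 - F (W(F) = (6 + (-5)² - 1*(-5)) - F = (6 + 25 + 5) - F = 36 - F)
(13*(-20))*(-3 + W(2)*(6 + 4))² = (13*(-20))*(-3 + (36 - 1*2)*(6 + 4))² = -260*(-3 + (36 - 2)*10)² = -260*(-3 + 34*10)² = -260*(-3 + 340)² = -260*337² = -260*113569 = -29527940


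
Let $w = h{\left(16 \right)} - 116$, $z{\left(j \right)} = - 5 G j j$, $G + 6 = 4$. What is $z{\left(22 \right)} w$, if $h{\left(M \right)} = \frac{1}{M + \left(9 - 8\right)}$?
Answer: $- \frac{9539640}{17} \approx -5.6116 \cdot 10^{5}$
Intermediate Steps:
$G = -2$ ($G = -6 + 4 = -2$)
$h{\left(M \right)} = \frac{1}{1 + M}$ ($h{\left(M \right)} = \frac{1}{M + 1} = \frac{1}{1 + M}$)
$z{\left(j \right)} = 10 j^{2}$ ($z{\left(j \right)} = \left(-5\right) \left(-2\right) j j = 10 j^{2}$)
$w = - \frac{1971}{17}$ ($w = \frac{1}{1 + 16} - 116 = \frac{1}{17} - 116 = - \frac{1971}{17} \approx -115.94$)
$z{\left(22 \right)} w = 10 \cdot 22^{2} \left(- \frac{1971}{17}\right) = 10 \cdot 484 \left(- \frac{1971}{17}\right) = 4840 \left(- \frac{1971}{17}\right) = - \frac{9539640}{17}$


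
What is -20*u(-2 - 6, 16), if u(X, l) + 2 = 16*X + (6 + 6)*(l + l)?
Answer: -5080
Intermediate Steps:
u(X, l) = -2 + 16*X + 24*l (u(X, l) = -2 + (16*X + (6 + 6)*(l + l)) = -2 + (16*X + 12*(2*l)) = -2 + (16*X + 24*l) = -2 + 16*X + 24*l)
-20*u(-2 - 6, 16) = -20*(-2 + 16*(-2 - 6) + 24*16) = -20*(-2 + 16*(-8) + 384) = -20*(-2 - 128 + 384) = -20*254 = -5080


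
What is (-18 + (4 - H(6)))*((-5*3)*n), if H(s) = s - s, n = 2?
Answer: 420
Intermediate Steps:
H(s) = 0
(-18 + (4 - H(6)))*((-5*3)*n) = (-18 + (4 - 1*0))*(-5*3*2) = (-18 + (4 + 0))*(-15*2) = (-18 + 4)*(-30) = -14*(-30) = 420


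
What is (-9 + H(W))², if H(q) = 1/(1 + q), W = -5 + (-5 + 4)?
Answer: 2116/25 ≈ 84.640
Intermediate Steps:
W = -6 (W = -5 - 1 = -6)
(-9 + H(W))² = (-9 + 1/(1 - 6))² = (-9 + 1/(-5))² = (-9 - ⅕)² = (-46/5)² = 2116/25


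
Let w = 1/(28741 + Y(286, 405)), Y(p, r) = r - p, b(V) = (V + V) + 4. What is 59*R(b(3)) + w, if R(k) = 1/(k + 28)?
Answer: 851389/548340 ≈ 1.5527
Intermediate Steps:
b(V) = 4 + 2*V (b(V) = 2*V + 4 = 4 + 2*V)
R(k) = 1/(28 + k)
w = 1/28860 (w = 1/(28741 + (405 - 1*286)) = 1/(28741 + (405 - 286)) = 1/(28741 + 119) = 1/28860 ≈ 3.4650e-5)
59*R(b(3)) + w = 59/(28 + (4 + 2*3)) + 1/28860 = 59/(28 + (4 + 6)) + 1/28860 = 59/(28 + 10) + 1/28860 = 59/38 + 1/28860 = 851389/548340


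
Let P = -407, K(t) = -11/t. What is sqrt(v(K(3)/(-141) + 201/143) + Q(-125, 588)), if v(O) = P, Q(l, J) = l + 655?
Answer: sqrt(123) ≈ 11.091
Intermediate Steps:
Q(l, J) = 655 + l
v(O) = -407
sqrt(v(K(3)/(-141) + 201/143) + Q(-125, 588)) = sqrt(-407 + (655 - 125)) = sqrt(-407 + 530) = sqrt(123)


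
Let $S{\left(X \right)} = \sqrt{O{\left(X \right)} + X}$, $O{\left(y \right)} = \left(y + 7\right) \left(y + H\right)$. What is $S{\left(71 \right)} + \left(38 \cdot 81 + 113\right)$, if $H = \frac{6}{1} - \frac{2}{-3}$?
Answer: $3191 + 3 \sqrt{681} \approx 3269.3$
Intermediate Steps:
$H = \frac{20}{3}$ ($H = 6 \cdot 1 - - \frac{2}{3} = 6 + \frac{2}{3} = \frac{20}{3} \approx 6.6667$)
$O{\left(y \right)} = \left(7 + y\right) \left(\frac{20}{3} + y\right)$ ($O{\left(y \right)} = \left(y + 7\right) \left(y + \frac{20}{3}\right) = \left(7 + y\right) \left(\frac{20}{3} + y\right)$)
$S{\left(X \right)} = \sqrt{\frac{140}{3} + X^{2} + \frac{44 X}{3}}$ ($S{\left(X \right)} = \sqrt{\left(\frac{140}{3} + X^{2} + \frac{41 X}{3}\right) + X} = \sqrt{\frac{140}{3} + X^{2} + \frac{44 X}{3}}$)
$S{\left(71 \right)} + \left(38 \cdot 81 + 113\right) = \frac{\sqrt{420 + 9 \cdot 71^{2} + 132 \cdot 71}}{3} + \left(38 \cdot 81 + 113\right) = \frac{\sqrt{420 + 9 \cdot 5041 + 9372}}{3} + \left(3078 + 113\right) = \frac{\sqrt{420 + 45369 + 9372}}{3} + 3191 = \frac{\sqrt{55161}}{3} + 3191 = \frac{9 \sqrt{681}}{3} + 3191 = 3 \sqrt{681} + 3191 = 3191 + 3 \sqrt{681}$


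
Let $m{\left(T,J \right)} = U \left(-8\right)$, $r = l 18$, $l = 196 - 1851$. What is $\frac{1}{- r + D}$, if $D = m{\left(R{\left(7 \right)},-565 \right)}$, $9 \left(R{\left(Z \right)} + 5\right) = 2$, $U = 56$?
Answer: $\frac{1}{29342} \approx 3.4081 \cdot 10^{-5}$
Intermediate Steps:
$R{\left(Z \right)} = - \frac{43}{9}$ ($R{\left(Z \right)} = -5 + \frac{1}{9} \cdot 2 = -5 + \frac{2}{9} = - \frac{43}{9}$)
$l = -1655$ ($l = 196 - 1851 = -1655$)
$r = -29790$ ($r = \left(-1655\right) 18 = -29790$)
$m{\left(T,J \right)} = -448$ ($m{\left(T,J \right)} = 56 \left(-8\right) = -448$)
$D = -448$
$\frac{1}{- r + D} = \frac{1}{\left(-1\right) \left(-29790\right) - 448} = \frac{1}{29790 - 448} = \frac{1}{29342}$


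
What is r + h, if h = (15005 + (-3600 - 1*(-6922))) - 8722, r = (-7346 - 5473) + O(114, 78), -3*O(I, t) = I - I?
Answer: -3214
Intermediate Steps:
O(I, t) = 0 (O(I, t) = -(I - I)/3 = -1/3*0 = 0)
r = -12819 (r = (-7346 - 5473) + 0 = -12819 + 0 = -12819)
h = 9605 (h = (15005 + (-3600 + 6922)) - 8722 = (15005 + 3322) - 8722 = 18327 - 8722 = 9605)
r + h = -12819 + 9605 = -3214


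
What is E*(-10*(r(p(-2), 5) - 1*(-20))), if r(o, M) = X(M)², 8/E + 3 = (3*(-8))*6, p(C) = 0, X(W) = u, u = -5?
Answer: 1200/49 ≈ 24.490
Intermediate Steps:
X(W) = -5
E = -8/147 (E = 8/(-3 + (3*(-8))*6) = 8/(-3 - 24*6) = 8/(-3 - 144) = 8/(-147) = 8*(-1/147) = -8/147 ≈ -0.054422)
r(o, M) = 25 (r(o, M) = (-5)² = 25)
E*(-10*(r(p(-2), 5) - 1*(-20))) = -(-80)*(25 - 1*(-20))/147 = -(-80)*(25 + 20)/147 = -(-80)*45/147 = -8/147*(-450) = 1200/49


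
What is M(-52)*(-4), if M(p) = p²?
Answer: -10816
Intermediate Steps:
M(-52)*(-4) = (-52)²*(-4) = 2704*(-4) = -10816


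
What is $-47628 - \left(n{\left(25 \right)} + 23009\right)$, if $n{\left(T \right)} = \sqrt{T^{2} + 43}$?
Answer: $-70637 - 2 \sqrt{167} \approx -70663.0$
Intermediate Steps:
$n{\left(T \right)} = \sqrt{43 + T^{2}}$
$-47628 - \left(n{\left(25 \right)} + 23009\right) = -47628 - \left(\sqrt{43 + 25^{2}} + 23009\right) = -47628 - \left(\sqrt{43 + 625} + 23009\right) = -47628 - \left(\sqrt{668} + 23009\right) = -47628 - \left(2 \sqrt{167} + 23009\right) = -47628 - \left(23009 + 2 \sqrt{167}\right) = -70637 - 2 \sqrt{167}$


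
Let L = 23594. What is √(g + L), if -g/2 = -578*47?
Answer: √77926 ≈ 279.15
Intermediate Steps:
g = 54332 (g = -(-1156)*47 = -2*(-27166) = 54332)
√(g + L) = √(54332 + 23594) = √77926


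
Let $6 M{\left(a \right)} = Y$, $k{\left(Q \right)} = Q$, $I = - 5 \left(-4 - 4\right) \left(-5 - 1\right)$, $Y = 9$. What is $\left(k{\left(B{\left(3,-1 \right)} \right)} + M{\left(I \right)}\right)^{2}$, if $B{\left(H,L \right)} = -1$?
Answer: $\frac{1}{4} \approx 0.25$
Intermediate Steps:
$I = -240$ ($I = - 5 \left(\left(-8\right) \left(-6\right)\right) = \left(-5\right) 48 = -240$)
$M{\left(a \right)} = \frac{3}{2}$ ($M{\left(a \right)} = \frac{1}{6} \cdot 9 = \frac{3}{2}$)
$\left(k{\left(B{\left(3,-1 \right)} \right)} + M{\left(I \right)}\right)^{2} = \left(-1 + \frac{3}{2}\right)^{2} = \left(\frac{1}{2}\right)^{2} = \frac{1}{4}$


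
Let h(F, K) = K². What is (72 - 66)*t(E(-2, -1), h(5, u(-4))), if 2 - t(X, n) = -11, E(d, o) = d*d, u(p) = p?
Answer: 78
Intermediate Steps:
E(d, o) = d²
t(X, n) = 13 (t(X, n) = 2 - 1*(-11) = 2 + 11 = 13)
(72 - 66)*t(E(-2, -1), h(5, u(-4))) = (72 - 66)*13 = 6*13 = 78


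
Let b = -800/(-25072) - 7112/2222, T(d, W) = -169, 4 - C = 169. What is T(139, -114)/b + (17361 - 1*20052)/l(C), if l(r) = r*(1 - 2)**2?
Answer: 21130491109/303418610 ≈ 69.641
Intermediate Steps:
C = -165 (C = 4 - 1*169 = 4 - 169 = -165)
b = -5516702/1740937 (b = -800*(-1/25072) - 7112*1/2222 = 50/1567 - 3556/1111 = -5516702/1740937 ≈ -3.1688)
l(r) = r (l(r) = r*(-1)**2 = r*1 = r)
T(139, -114)/b + (17361 - 1*20052)/l(C) = -169/(-5516702/1740937) + (17361 - 1*20052)/(-165) = -169*(-1740937/5516702) + (17361 - 20052)*(-1/165) = 294218353/5516702 - 2691*(-1/165) = 294218353/5516702 + 897/55 = 21130491109/303418610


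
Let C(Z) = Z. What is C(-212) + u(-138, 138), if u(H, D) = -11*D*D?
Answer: -209696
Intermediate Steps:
u(H, D) = -11*D**2
C(-212) + u(-138, 138) = -212 - 11*138**2 = -212 - 11*19044 = -212 - 209484 = -209696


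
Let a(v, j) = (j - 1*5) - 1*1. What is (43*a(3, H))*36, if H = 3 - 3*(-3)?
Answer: 9288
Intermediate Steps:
H = 12 (H = 3 + 9 = 12)
a(v, j) = -6 + j (a(v, j) = (j - 5) - 1 = (-5 + j) - 1 = -6 + j)
(43*a(3, H))*36 = (43*(-6 + 12))*36 = (43*6)*36 = 258*36 = 9288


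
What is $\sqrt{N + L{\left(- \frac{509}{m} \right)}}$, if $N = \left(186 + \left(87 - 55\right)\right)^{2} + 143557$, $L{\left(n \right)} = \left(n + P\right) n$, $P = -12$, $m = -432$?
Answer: $\frac{\sqrt{35657920969}}{432} \approx 437.11$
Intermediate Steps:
$L{\left(n \right)} = n \left(-12 + n\right)$ ($L{\left(n \right)} = \left(n - 12\right) n = \left(-12 + n\right) n = n \left(-12 + n\right)$)
$N = 191081$ ($N = \left(186 + 32\right)^{2} + 143557 = 218^{2} + 143557 = 47524 + 143557 = 191081$)
$\sqrt{N + L{\left(- \frac{509}{m} \right)}} = \sqrt{191081 + - \frac{509}{-432} \left(-12 - \frac{509}{-432}\right)} = \sqrt{191081 + \left(-509\right) \left(- \frac{1}{432}\right) \left(-12 - - \frac{509}{432}\right)} = \sqrt{191081 + \frac{509 \left(-12 + \frac{509}{432}\right)}{432}} = \sqrt{191081 + \frac{509}{432} \left(- \frac{4675}{432}\right)} = \sqrt{191081 - \frac{2379575}{186624}} = \sqrt{\frac{35657920969}{186624}} = \frac{\sqrt{35657920969}}{432}$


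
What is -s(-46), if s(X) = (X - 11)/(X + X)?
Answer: -57/92 ≈ -0.61957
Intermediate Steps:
s(X) = (-11 + X)/(2*X) (s(X) = (-11 + X)/((2*X)) = (-11 + X)*(1/(2*X)) = (-11 + X)/(2*X))
-s(-46) = -(-11 - 46)/(2*(-46)) = -(-1)*(-57)/(2*46) = -1*57/92 = -57/92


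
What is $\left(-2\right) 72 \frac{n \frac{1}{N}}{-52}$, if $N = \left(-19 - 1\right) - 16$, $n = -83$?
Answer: $\frac{83}{13} \approx 6.3846$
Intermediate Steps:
$N = -36$ ($N = -20 - 16 = -36$)
$\left(-2\right) 72 \frac{n \frac{1}{N}}{-52} = \left(-2\right) 72 \frac{\left(-83\right) \frac{1}{-36}}{-52} = - 144 \left(-83\right) \left(- \frac{1}{36}\right) \left(- \frac{1}{52}\right) = - 144 \cdot \frac{83}{36} \left(- \frac{1}{52}\right) = \left(-144\right) \left(- \frac{83}{1872}\right) = \frac{83}{13}$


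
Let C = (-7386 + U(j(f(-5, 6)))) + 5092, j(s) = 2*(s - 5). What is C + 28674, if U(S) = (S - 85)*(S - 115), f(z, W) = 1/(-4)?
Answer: 153461/4 ≈ 38365.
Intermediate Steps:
f(z, W) = -¼
j(s) = -10 + 2*s (j(s) = 2*(-5 + s) = -10 + 2*s)
U(S) = (-115 + S)*(-85 + S) (U(S) = (-85 + S)*(-115 + S) = (-115 + S)*(-85 + S))
C = 38765/4 (C = (-7386 + (9775 + (-10 + 2*(-¼))² - 200*(-10 + 2*(-¼)))) + 5092 = (-7386 + (9775 + (-10 - ½)² - 200*(-10 - ½))) + 5092 = (-7386 + (9775 + (-21/2)² - 200*(-21/2))) + 5092 = (-7386 + (9775 + 441/4 + 2100)) + 5092 = (-7386 + 47941/4) + 5092 = 18397/4 + 5092 = 38765/4 ≈ 9691.3)
C + 28674 = 38765/4 + 28674 = 153461/4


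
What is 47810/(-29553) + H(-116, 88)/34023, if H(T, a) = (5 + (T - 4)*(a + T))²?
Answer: 37000958755/111720191 ≈ 331.19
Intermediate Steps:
H(T, a) = (5 + (-4 + T)*(T + a))²
47810/(-29553) + H(-116, 88)/34023 = 47810/(-29553) + (5 + (-116)² - 4*(-116) - 4*88 - 116*88)²/34023 = 47810*(-1/29553) + (5 + 13456 + 464 - 352 - 10208)²*(1/34023) = -47810/29553 + 3365²*(1/34023) = -47810/29553 + 11323225*(1/34023) = -47810/29553 + 11323225/34023 = 37000958755/111720191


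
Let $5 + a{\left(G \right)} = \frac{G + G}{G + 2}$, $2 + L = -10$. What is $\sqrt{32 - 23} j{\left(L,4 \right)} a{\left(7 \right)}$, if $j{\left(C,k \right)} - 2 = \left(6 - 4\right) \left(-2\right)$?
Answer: $\frac{62}{3} \approx 20.667$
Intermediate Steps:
$L = -12$ ($L = -2 - 10 = -12$)
$a{\left(G \right)} = -5 + \frac{2 G}{2 + G}$ ($a{\left(G \right)} = -5 + \frac{G + G}{G + 2} = -5 + \frac{2 G}{2 + G}$)
$j{\left(C,k \right)} = -2$ ($j{\left(C,k \right)} = 2 + \left(6 - 4\right) \left(-2\right) = 2 + 2 \left(-2\right) = 2 - 4 = -2$)
$\sqrt{32 - 23} j{\left(L,4 \right)} a{\left(7 \right)} = \sqrt{32 - 23} \left(-2\right) \frac{-10 - 21}{2 + 7} = \sqrt{9} \left(-2\right) \frac{-10 - 21}{9} = 3 \left(-2\right) \frac{1}{9} \left(-31\right) = \left(-6\right) \left(- \frac{31}{9}\right) = \frac{62}{3}$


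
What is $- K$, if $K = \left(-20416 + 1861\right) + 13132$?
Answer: $5423$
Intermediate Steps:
$K = -5423$ ($K = -18555 + 13132 = -5423$)
$- K = \left(-1\right) \left(-5423\right) = 5423$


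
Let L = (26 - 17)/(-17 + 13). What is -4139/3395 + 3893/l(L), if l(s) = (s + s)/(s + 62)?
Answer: -3158874167/61110 ≈ -51692.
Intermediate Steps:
L = -9/4 (L = 9/(-4) = 9*(-1/4) = -9/4 ≈ -2.2500)
l(s) = 2*s/(62 + s) (l(s) = (2*s)/(62 + s) = 2*s/(62 + s))
-4139/3395 + 3893/l(L) = -4139/3395 + 3893/((2*(-9/4)/(62 - 9/4))) = -4139*1/3395 + 3893/((2*(-9/4)/(239/4))) = -4139/3395 + 3893/((2*(-9/4)*(4/239))) = -4139/3395 + 3893/(-18/239) = -4139/3395 + 3893*(-239/18) = -4139/3395 - 930427/18 = -3158874167/61110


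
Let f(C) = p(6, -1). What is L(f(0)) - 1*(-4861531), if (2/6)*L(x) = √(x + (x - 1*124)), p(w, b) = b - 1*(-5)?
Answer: 4861531 + 6*I*√29 ≈ 4.8615e+6 + 32.311*I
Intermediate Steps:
p(w, b) = 5 + b (p(w, b) = b + 5 = 5 + b)
f(C) = 4 (f(C) = 5 - 1 = 4)
L(x) = 3*√(-124 + 2*x) (L(x) = 3*√(x + (x - 1*124)) = 3*√(x + (x - 124)) = 3*√(x + (-124 + x)) = 3*√(-124 + 2*x))
L(f(0)) - 1*(-4861531) = 3*√(-124 + 2*4) - 1*(-4861531) = 3*√(-124 + 8) + 4861531 = 3*√(-116) + 4861531 = 3*(2*I*√29) + 4861531 = 6*I*√29 + 4861531 = 4861531 + 6*I*√29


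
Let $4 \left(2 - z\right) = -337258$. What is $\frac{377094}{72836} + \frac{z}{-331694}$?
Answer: $\frac{59469270321}{12079632092} \approx 4.9231$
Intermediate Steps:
$z = \frac{168633}{2}$ ($z = 2 - - \frac{168629}{2} = 2 + \frac{168629}{2} = \frac{168633}{2} \approx 84317.0$)
$\frac{377094}{72836} + \frac{z}{-331694} = \frac{377094}{72836} + \frac{168633}{2 \left(-331694\right)} = 377094 \cdot \frac{1}{72836} + \frac{168633}{2} \left(- \frac{1}{331694}\right) = \frac{188547}{36418} - \frac{168633}{663388} = \frac{59469270321}{12079632092}$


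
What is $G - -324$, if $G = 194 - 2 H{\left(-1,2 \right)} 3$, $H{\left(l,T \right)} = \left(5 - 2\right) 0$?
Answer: $518$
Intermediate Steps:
$H{\left(l,T \right)} = 0$ ($H{\left(l,T \right)} = 3 \cdot 0 = 0$)
$G = 194$ ($G = 194 - 2 \cdot 0 \cdot 3 = 194 - 0 \cdot 3 = 194 - 0 = 194 + 0 = 194$)
$G - -324 = 194 - -324 = 194 + 324 = 518$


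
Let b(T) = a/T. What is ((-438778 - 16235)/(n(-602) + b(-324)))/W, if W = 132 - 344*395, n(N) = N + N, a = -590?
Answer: -2835081/1016820394 ≈ -0.0027882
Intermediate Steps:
b(T) = -590/T
n(N) = 2*N
W = -135748 (W = 132 - 135880 = -135748)
((-438778 - 16235)/(n(-602) + b(-324)))/W = ((-438778 - 16235)/(2*(-602) - 590/(-324)))/(-135748) = -455013/(-1204 - 590*(-1/324))*(-1/135748) = -455013/(-1204 + 295/162)*(-1/135748) = -455013/(-194753/162)*(-1/135748) = -455013*(-162/194753)*(-1/135748) = (5670162/14981)*(-1/135748) = -2835081/1016820394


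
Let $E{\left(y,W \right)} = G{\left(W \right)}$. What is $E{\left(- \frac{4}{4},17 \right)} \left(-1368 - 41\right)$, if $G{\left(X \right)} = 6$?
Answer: $-8454$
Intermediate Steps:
$E{\left(y,W \right)} = 6$
$E{\left(- \frac{4}{4},17 \right)} \left(-1368 - 41\right) = 6 \left(-1368 - 41\right) = 6 \left(-1409\right) = -8454$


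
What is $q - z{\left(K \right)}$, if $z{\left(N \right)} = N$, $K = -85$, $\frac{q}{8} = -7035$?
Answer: $-56195$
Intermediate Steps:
$q = -56280$ ($q = 8 \left(-7035\right) = -56280$)
$q - z{\left(K \right)} = -56280 - -85 = -56280 + 85 = -56195$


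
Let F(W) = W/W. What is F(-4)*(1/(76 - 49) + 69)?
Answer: 1864/27 ≈ 69.037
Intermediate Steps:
F(W) = 1
F(-4)*(1/(76 - 49) + 69) = 1*(1/(76 - 49) + 69) = 1*(1/27 + 69) = 1*(1864/27) = 1864/27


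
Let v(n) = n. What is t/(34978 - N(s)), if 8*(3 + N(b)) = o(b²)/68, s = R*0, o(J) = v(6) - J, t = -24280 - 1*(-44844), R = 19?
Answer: 5593408/9514829 ≈ 0.58786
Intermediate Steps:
t = 20564 (t = -24280 + 44844 = 20564)
o(J) = 6 - J
s = 0 (s = 19*0 = 0)
N(b) = -813/272 - b²/544 (N(b) = -3 + ((6 - b²)/68)/8 = -3 + ((6 - b²)*(1/68))/8 = -3 + (3/34 - b²/68)/8 = -3 + (3/272 - b²/544) = -813/272 - b²/544)
t/(34978 - N(s)) = 20564/(34978 - (-813/272 - 1/544*0²)) = 20564/(34978 - (-813/272 - 1/544*0)) = 20564/(34978 - (-813/272 + 0)) = 20564/(34978 - 1*(-813/272)) = 20564/(34978 + 813/272) = 20564/(9514829/272) = 20564*(272/9514829) = 5593408/9514829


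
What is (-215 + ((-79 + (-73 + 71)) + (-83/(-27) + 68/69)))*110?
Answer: -19942450/621 ≈ -32113.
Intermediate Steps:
(-215 + ((-79 + (-73 + 71)) + (-83/(-27) + 68/69)))*110 = (-215 + ((-79 - 2) + (-83*(-1/27) + 68*(1/69))))*110 = (-215 + (-81 + (83/27 + 68/69)))*110 = (-215 + (-81 + 2521/621))*110 = (-215 - 47780/621)*110 = -181295/621*110 = -19942450/621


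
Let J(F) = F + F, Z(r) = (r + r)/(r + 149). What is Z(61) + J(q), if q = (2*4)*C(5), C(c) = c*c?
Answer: 42061/105 ≈ 400.58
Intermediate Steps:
C(c) = c²
q = 200 (q = (2*4)*5² = 8*25 = 200)
Z(r) = 2*r/(149 + r) (Z(r) = (2*r)/(149 + r) = 2*r/(149 + r))
J(F) = 2*F
Z(61) + J(q) = 2*61/(149 + 61) + 2*200 = 2*61/210 + 400 = 2*61*(1/210) + 400 = 61/105 + 400 = 42061/105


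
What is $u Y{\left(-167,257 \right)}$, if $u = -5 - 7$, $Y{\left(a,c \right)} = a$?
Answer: $2004$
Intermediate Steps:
$u = -12$ ($u = -5 - 7 = -12$)
$u Y{\left(-167,257 \right)} = \left(-12\right) \left(-167\right) = 2004$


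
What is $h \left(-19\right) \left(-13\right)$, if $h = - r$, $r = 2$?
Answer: $-494$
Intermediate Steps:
$h = -2$ ($h = \left(-1\right) 2 = -2$)
$h \left(-19\right) \left(-13\right) = \left(-2\right) \left(-19\right) \left(-13\right) = 38 \left(-13\right) = -494$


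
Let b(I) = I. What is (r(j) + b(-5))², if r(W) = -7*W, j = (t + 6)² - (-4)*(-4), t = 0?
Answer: 21025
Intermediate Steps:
j = 20 (j = (0 + 6)² - (-4)*(-4) = 6² - 1*16 = 36 - 16 = 20)
(r(j) + b(-5))² = (-7*20 - 5)² = (-140 - 5)² = (-145)² = 21025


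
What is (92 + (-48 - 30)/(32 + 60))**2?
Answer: 17581249/2116 ≈ 8308.7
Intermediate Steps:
(92 + (-48 - 30)/(32 + 60))**2 = (92 - 78/92)**2 = (92 - 78*1/92)**2 = (92 - 39/46)**2 = (4193/46)**2 = 17581249/2116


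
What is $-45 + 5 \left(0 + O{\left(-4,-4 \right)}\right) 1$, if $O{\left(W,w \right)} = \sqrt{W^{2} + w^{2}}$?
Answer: $-45 + 20 \sqrt{2} \approx -16.716$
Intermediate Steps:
$-45 + 5 \left(0 + O{\left(-4,-4 \right)}\right) 1 = -45 + 5 \left(0 + \sqrt{\left(-4\right)^{2} + \left(-4\right)^{2}}\right) 1 = -45 + 5 \left(0 + \sqrt{16 + 16}\right) 1 = -45 + 5 \left(0 + \sqrt{32}\right) 1 = -45 + 5 \left(0 + 4 \sqrt{2}\right) 1 = -45 + 5 \cdot 4 \sqrt{2} \cdot 1 = -45 + 20 \sqrt{2} \cdot 1 = -45 + 20 \sqrt{2}$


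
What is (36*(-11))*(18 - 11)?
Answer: -2772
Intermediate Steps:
(36*(-11))*(18 - 11) = -396*7 = -2772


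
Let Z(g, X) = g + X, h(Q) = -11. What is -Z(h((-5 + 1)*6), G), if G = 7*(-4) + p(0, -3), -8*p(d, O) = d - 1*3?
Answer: 309/8 ≈ 38.625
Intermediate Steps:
p(d, O) = 3/8 - d/8 (p(d, O) = -(d - 1*3)/8 = -(d - 3)/8 = -(-3 + d)/8 = 3/8 - d/8)
G = -221/8 (G = 7*(-4) + (3/8 - ⅛*0) = -28 + (3/8 + 0) = -28 + 3/8 = -221/8 ≈ -27.625)
Z(g, X) = X + g
-Z(h((-5 + 1)*6), G) = -(-221/8 - 11) = -1*(-309/8) = 309/8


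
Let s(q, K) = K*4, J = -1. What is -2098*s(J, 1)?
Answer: -8392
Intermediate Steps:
s(q, K) = 4*K
-2098*s(J, 1) = -8392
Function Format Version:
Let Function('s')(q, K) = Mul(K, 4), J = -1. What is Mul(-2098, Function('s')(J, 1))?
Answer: -8392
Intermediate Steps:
Function('s')(q, K) = Mul(4, K)
Mul(-2098, Function('s')(J, 1)) = Mul(-2098, Mul(4, 1)) = Mul(-2098, 4) = -8392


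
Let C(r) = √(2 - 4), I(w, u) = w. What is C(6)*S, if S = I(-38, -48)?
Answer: -38*I*√2 ≈ -53.74*I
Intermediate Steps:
C(r) = I*√2 (C(r) = √(-2) = I*√2)
S = -38
C(6)*S = (I*√2)*(-38) = -38*I*√2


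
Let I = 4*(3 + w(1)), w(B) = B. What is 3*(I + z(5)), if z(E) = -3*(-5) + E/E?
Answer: 96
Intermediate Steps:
z(E) = 16 (z(E) = 15 + 1 = 16)
I = 16 (I = 4*(3 + 1) = 4*4 = 16)
3*(I + z(5)) = 3*(16 + 16) = 3*32 = 96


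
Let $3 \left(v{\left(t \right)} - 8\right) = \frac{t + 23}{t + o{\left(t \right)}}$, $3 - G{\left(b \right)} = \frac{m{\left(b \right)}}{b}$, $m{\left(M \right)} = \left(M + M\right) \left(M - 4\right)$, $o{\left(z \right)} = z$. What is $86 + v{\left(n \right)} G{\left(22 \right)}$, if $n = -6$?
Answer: $- \frac{1949}{12} \approx -162.42$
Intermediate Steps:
$m{\left(M \right)} = 2 M \left(-4 + M\right)$
$G{\left(b \right)} = 11 - 2 b$ ($G{\left(b \right)} = 3 - \frac{2 b \left(-4 + b\right)}{b} = 3 - \left(-8 + 2 b\right) = 11 - 2 b$)
$v{\left(t \right)} = 8 + \frac{23 + t}{6 t}$ ($v{\left(t \right)} = 8 + \frac{\left(t + 23\right) \frac{1}{t + t}}{3} = 8 + \frac{\left(23 + t\right) \frac{1}{2 t}}{3} = 8 + \frac{\frac{1}{2} \frac{1}{t} \left(23 + t\right)}{3} = 8 + \frac{23 + t}{6 t}$)
$86 + v{\left(n \right)} G{\left(22 \right)} = 86 + \frac{23 + 49 \left(-6\right)}{6 \left(-6\right)} \left(11 - 44\right) = 86 + \frac{1}{6} \left(- \frac{1}{6}\right) \left(23 - 294\right) \left(11 - 44\right) = 86 + \frac{1}{6} \left(- \frac{1}{6}\right) \left(-271\right) \left(-33\right) = 86 + \frac{271}{36} \left(-33\right) = 86 - \frac{2981}{12} = - \frac{1949}{12}$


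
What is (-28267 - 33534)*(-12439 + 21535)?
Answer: -562141896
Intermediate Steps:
(-28267 - 33534)*(-12439 + 21535) = -61801*9096 = -562141896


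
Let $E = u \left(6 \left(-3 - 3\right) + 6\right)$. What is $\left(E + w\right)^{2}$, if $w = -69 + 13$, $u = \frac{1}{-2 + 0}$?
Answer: $1681$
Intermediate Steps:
$u = - \frac{1}{2}$ ($u = \frac{1}{-2} = - \frac{1}{2} \approx -0.5$)
$w = -56$
$E = 15$ ($E = - \frac{6 \left(-3 - 3\right) + 6}{2} = - \frac{6 \left(-6\right) + 6}{2} = - \frac{-36 + 6}{2} = \left(- \frac{1}{2}\right) \left(-30\right) = 15$)
$\left(E + w\right)^{2} = \left(15 - 56\right)^{2} = \left(-41\right)^{2} = 1681$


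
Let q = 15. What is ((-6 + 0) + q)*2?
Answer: 18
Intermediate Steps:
((-6 + 0) + q)*2 = ((-6 + 0) + 15)*2 = (-6 + 15)*2 = 9*2 = 18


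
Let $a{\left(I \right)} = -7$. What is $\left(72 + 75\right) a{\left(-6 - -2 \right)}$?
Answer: $-1029$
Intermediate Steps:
$\left(72 + 75\right) a{\left(-6 - -2 \right)} = \left(72 + 75\right) \left(-7\right) = 147 \left(-7\right) = -1029$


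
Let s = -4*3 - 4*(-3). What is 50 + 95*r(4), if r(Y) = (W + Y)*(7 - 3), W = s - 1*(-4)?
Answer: 3090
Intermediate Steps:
s = 0 (s = -12 + 12 = 0)
W = 4 (W = 0 - 1*(-4) = 0 + 4 = 4)
r(Y) = 16 + 4*Y (r(Y) = (4 + Y)*(7 - 3) = (4 + Y)*4 = 16 + 4*Y)
50 + 95*r(4) = 50 + 95*(16 + 4*4) = 50 + 95*(16 + 16) = 50 + 95*32 = 50 + 3040 = 3090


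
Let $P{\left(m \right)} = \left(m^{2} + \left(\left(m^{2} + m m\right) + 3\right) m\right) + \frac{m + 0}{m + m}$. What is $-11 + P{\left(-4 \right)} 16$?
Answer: $-1987$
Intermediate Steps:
$P{\left(m \right)} = \frac{1}{2} + m^{2} + m \left(3 + 2 m^{2}\right)$ ($P{\left(m \right)} = \left(m^{2} + \left(\left(m^{2} + m^{2}\right) + 3\right) m\right) + \frac{m}{2 m} = \left(m^{2} + \left(2 m^{2} + 3\right) m\right) + m \frac{1}{2 m} = \left(m^{2} + \left(3 + 2 m^{2}\right) m\right) + \frac{1}{2} = \left(m^{2} + m \left(3 + 2 m^{2}\right)\right) + \frac{1}{2} = \frac{1}{2} + m^{2} + m \left(3 + 2 m^{2}\right)$)
$-11 + P{\left(-4 \right)} 16 = -11 + \left(\frac{1}{2} + \left(-4\right)^{2} + 2 \left(-4\right)^{3} + 3 \left(-4\right)\right) 16 = -11 + \left(\frac{1}{2} + 16 + 2 \left(-64\right) - 12\right) 16 = -11 + \left(\frac{1}{2} + 16 - 128 - 12\right) 16 = -11 - 1976 = -1987$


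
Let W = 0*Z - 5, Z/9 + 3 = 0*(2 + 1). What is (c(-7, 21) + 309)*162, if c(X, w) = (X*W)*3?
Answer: 67068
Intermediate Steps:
Z = -27 (Z = -27 + 9*(0*(2 + 1)) = -27 + 9*(0*3) = -27 + 9*0 = -27 + 0 = -27)
W = -5 (W = 0*(-27) - 5 = 0 - 5 = -5)
c(X, w) = -15*X (c(X, w) = (X*(-5))*3 = -5*X*3 = -15*X)
(c(-7, 21) + 309)*162 = (-15*(-7) + 309)*162 = (105 + 309)*162 = 414*162 = 67068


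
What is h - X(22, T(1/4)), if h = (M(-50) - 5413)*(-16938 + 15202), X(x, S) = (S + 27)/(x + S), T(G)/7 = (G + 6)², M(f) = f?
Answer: 44829766529/4727 ≈ 9.4838e+6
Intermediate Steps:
T(G) = 7*(6 + G)² (T(G) = 7*(G + 6)² = 7*(6 + G)²)
X(x, S) = (27 + S)/(S + x)
h = 9483768 (h = (-50 - 5413)*(-16938 + 15202) = -5463*(-1736) = 9483768)
h - X(22, T(1/4)) = 9483768 - (27 + 7*(6 + 1/4)²)/(7*(6 + 1/4)² + 22) = 9483768 - (27 + 7*(6 + ¼)²)/(7*(6 + ¼)² + 22) = 9483768 - (27 + 7*(25/4)²)/(7*(25/4)² + 22) = 9483768 - (27 + 7*(625/16))/(7*(625/16) + 22) = 9483768 - (27 + 4375/16)/(4375/16 + 22) = 9483768 - 4807/(4727/16*16) = 9483768 - 16*4807/(4727*16) = 9483768 - 1*4807/4727 = 9483768 - 4807/4727 = 44829766529/4727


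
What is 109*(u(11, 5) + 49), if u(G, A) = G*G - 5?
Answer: 17985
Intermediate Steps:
u(G, A) = -5 + G² (u(G, A) = G² - 5 = -5 + G²)
109*(u(11, 5) + 49) = 109*((-5 + 11²) + 49) = 109*((-5 + 121) + 49) = 109*(116 + 49) = 109*165 = 17985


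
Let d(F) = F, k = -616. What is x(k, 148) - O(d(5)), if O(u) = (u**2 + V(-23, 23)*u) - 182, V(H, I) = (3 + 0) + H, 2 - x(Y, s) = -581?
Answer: 840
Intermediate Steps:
x(Y, s) = 583 (x(Y, s) = 2 - 1*(-581) = 2 + 581 = 583)
V(H, I) = 3 + H
O(u) = -182 + u**2 - 20*u (O(u) = (u**2 + (3 - 23)*u) - 182 = (u**2 - 20*u) - 182 = -182 + u**2 - 20*u)
x(k, 148) - O(d(5)) = 583 - (-182 + 5**2 - 20*5) = 583 - (-182 + 25 - 100) = 583 - 1*(-257) = 583 + 257 = 840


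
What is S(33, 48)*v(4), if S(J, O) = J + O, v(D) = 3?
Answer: 243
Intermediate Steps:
S(33, 48)*v(4) = (33 + 48)*3 = 81*3 = 243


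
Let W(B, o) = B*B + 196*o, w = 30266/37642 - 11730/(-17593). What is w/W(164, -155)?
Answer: -487005199/1153614599852 ≈ -0.00042216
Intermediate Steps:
w = 487005199/331117853 (w = 30266*(1/37642) - 11730*(-1/17593) = 15133/18821 + 11730/17593 = 487005199/331117853 ≈ 1.4708)
W(B, o) = B² + 196*o
w/W(164, -155) = 487005199/(331117853*(164² + 196*(-155))) = 487005199/(331117853*(26896 - 30380)) = (487005199/331117853)/(-3484) = (487005199/331117853)*(-1/3484) = -487005199/1153614599852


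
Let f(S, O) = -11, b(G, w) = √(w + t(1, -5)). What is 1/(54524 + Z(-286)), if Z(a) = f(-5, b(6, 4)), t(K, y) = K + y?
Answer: 1/54513 ≈ 1.8344e-5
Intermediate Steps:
b(G, w) = √(-4 + w) (b(G, w) = √(w + (1 - 5)) = √(w - 4) = √(-4 + w))
Z(a) = -11
1/(54524 + Z(-286)) = 1/(54524 - 11) = 1/54513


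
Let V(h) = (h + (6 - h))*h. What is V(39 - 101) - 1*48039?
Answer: -48411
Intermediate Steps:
V(h) = 6*h
V(39 - 101) - 1*48039 = 6*(39 - 101) - 1*48039 = 6*(-62) - 48039 = -372 - 48039 = -48411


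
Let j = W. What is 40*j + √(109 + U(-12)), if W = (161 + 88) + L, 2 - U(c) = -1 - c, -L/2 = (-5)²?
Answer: 7970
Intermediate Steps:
L = -50 (L = -2*(-5)² = -2*25 = -50)
U(c) = 3 + c (U(c) = 2 - (-1 - c) = 2 + (1 + c) = 3 + c)
W = 199 (W = (161 + 88) - 50 = 249 - 50 = 199)
j = 199
40*j + √(109 + U(-12)) = 40*199 + √(109 + (3 - 12)) = 7960 + √(109 - 9) = 7960 + √100 = 7960 + 10 = 7970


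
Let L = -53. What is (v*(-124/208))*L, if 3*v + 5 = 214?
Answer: 343387/156 ≈ 2201.2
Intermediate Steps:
v = 209/3 (v = -5/3 + (1/3)*214 = -5/3 + 214/3 = 209/3 ≈ 69.667)
(v*(-124/208))*L = (209*(-124/208)/3)*(-53) = (209*(-124*1/208)/3)*(-53) = ((209/3)*(-31/52))*(-53) = -6479/156*(-53) = 343387/156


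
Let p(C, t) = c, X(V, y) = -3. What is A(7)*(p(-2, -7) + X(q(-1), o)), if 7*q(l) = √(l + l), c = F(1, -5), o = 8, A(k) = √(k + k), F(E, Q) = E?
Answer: -2*√14 ≈ -7.4833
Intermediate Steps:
A(k) = √2*√k (A(k) = √(2*k) = √2*√k)
c = 1
q(l) = √2*√l/7 (q(l) = √(l + l)/7 = √(2*l)/7 = (√2*√l)/7 = √2*√l/7)
p(C, t) = 1
A(7)*(p(-2, -7) + X(q(-1), o)) = (√2*√7)*(1 - 3) = √14*(-2) = -2*√14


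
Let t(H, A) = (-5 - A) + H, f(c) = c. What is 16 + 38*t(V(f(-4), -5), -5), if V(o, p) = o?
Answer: -136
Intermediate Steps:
t(H, A) = -5 + H - A
16 + 38*t(V(f(-4), -5), -5) = 16 + 38*(-5 - 4 - 1*(-5)) = 16 + 38*(-5 - 4 + 5) = 16 + 38*(-4) = 16 - 152 = -136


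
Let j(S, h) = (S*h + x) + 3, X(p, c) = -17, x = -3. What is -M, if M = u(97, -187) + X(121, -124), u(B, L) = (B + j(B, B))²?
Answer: -90364019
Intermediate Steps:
j(S, h) = S*h (j(S, h) = (S*h - 3) + 3 = (-3 + S*h) + 3 = S*h)
u(B, L) = (B + B²)² (u(B, L) = (B + B*B)² = (B + B²)²)
M = 90364019 (M = 97²*(1 + 97)² - 17 = 9409*98² - 17 = 9409*9604 - 17 = 90364036 - 17 = 90364019)
-M = -1*90364019 = -90364019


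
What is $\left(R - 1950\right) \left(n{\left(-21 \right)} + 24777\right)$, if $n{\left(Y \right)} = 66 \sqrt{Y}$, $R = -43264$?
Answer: $-1120267278 - 2984124 i \sqrt{21} \approx -1.1203 \cdot 10^{9} - 1.3675 \cdot 10^{7} i$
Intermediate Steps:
$\left(R - 1950\right) \left(n{\left(-21 \right)} + 24777\right) = \left(-43264 - 1950\right) \left(66 \sqrt{-21} + 24777\right) = - 45214 \left(66 i \sqrt{21} + 24777\right) = - 45214 \left(24777 + 66 i \sqrt{21}\right) = -1120267278 - 2984124 i \sqrt{21}$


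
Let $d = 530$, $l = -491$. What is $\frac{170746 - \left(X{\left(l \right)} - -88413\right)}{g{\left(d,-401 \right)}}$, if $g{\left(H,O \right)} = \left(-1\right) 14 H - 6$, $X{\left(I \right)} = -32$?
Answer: $- \frac{82365}{7426} \approx -11.091$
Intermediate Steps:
$g{\left(H,O \right)} = -6 - 14 H$ ($g{\left(H,O \right)} = - 14 H - 6 = -6 - 14 H$)
$\frac{170746 - \left(X{\left(l \right)} - -88413\right)}{g{\left(d,-401 \right)}} = \frac{170746 - \left(-32 - -88413\right)}{-6 - 7420} = \frac{170746 - \left(-32 + 88413\right)}{-6 - 7420} = \frac{170746 - 88381}{-7426} = \left(170746 - 88381\right) \left(- \frac{1}{7426}\right) = 82365 \left(- \frac{1}{7426}\right) = - \frac{82365}{7426}$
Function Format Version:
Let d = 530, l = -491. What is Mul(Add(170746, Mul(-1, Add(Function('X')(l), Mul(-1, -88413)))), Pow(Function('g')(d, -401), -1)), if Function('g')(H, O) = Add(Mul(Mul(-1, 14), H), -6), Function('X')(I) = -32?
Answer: Rational(-82365, 7426) ≈ -11.091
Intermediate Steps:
Function('g')(H, O) = Add(-6, Mul(-14, H)) (Function('g')(H, O) = Add(Mul(-14, H), -6) = Add(-6, Mul(-14, H)))
Mul(Add(170746, Mul(-1, Add(Function('X')(l), Mul(-1, -88413)))), Pow(Function('g')(d, -401), -1)) = Mul(Add(170746, Mul(-1, Add(-32, Mul(-1, -88413)))), Pow(Add(-6, Mul(-14, 530)), -1)) = Mul(Add(170746, Mul(-1, Add(-32, 88413))), Pow(Add(-6, -7420), -1)) = Mul(Add(170746, Mul(-1, 88381)), Pow(-7426, -1)) = Mul(Add(170746, -88381), Rational(-1, 7426)) = Mul(82365, Rational(-1, 7426)) = Rational(-82365, 7426)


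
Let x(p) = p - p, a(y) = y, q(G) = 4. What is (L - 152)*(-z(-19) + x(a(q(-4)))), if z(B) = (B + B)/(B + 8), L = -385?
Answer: 20406/11 ≈ 1855.1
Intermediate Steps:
z(B) = 2*B/(8 + B) (z(B) = (2*B)/(8 + B) = 2*B/(8 + B))
x(p) = 0
(L - 152)*(-z(-19) + x(a(q(-4)))) = (-385 - 152)*(-2*(-19)/(8 - 19) + 0) = -537*(-2*(-19)/(-11) + 0) = -537*(-2*(-19)*(-1)/11 + 0) = -537*(-1*38/11 + 0) = -537*(-38/11 + 0) = -537*(-38/11) = 20406/11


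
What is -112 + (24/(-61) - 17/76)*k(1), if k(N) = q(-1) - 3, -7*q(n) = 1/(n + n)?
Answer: -7151947/64904 ≈ -110.19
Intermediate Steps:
q(n) = -1/(14*n) (q(n) = -1/(7*(n + n)) = -1/(2*n)/7 = -1/(14*n))
k(N) = -41/14 (k(N) = -1/14/(-1) - 3 = -1/14*(-1) - 3 = 1/14 - 3 = -41/14)
-112 + (24/(-61) - 17/76)*k(1) = -112 + (24/(-61) - 17/76)*(-41/14) = -112 + (24*(-1/61) - 17*1/76)*(-41/14) = -112 + (-24/61 - 17/76)*(-41/14) = -112 - 2861/4636*(-41/14) = -112 + 117301/64904 = -7151947/64904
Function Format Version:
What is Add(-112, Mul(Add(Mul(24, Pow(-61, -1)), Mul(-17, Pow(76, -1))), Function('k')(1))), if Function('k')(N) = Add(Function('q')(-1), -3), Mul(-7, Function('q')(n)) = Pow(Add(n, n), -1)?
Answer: Rational(-7151947, 64904) ≈ -110.19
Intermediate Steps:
Function('q')(n) = Mul(Rational(-1, 14), Pow(n, -1)) (Function('q')(n) = Mul(Rational(-1, 7), Pow(Add(n, n), -1)) = Mul(Rational(-1, 7), Pow(Mul(2, n), -1)) = Mul(Rational(-1, 7), Mul(Rational(1, 2), Pow(n, -1))) = Mul(Rational(-1, 14), Pow(n, -1)))
Function('k')(N) = Rational(-41, 14) (Function('k')(N) = Add(Mul(Rational(-1, 14), Pow(-1, -1)), -3) = Add(Mul(Rational(-1, 14), -1), -3) = Add(Rational(1, 14), -3) = Rational(-41, 14))
Add(-112, Mul(Add(Mul(24, Pow(-61, -1)), Mul(-17, Pow(76, -1))), Function('k')(1))) = Add(-112, Mul(Add(Mul(24, Pow(-61, -1)), Mul(-17, Pow(76, -1))), Rational(-41, 14))) = Add(-112, Mul(Add(Mul(24, Rational(-1, 61)), Mul(-17, Rational(1, 76))), Rational(-41, 14))) = Add(-112, Mul(Add(Rational(-24, 61), Rational(-17, 76)), Rational(-41, 14))) = Add(-112, Mul(Rational(-2861, 4636), Rational(-41, 14))) = Add(-112, Rational(117301, 64904)) = Rational(-7151947, 64904)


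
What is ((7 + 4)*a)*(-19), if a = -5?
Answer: 1045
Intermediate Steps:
((7 + 4)*a)*(-19) = ((7 + 4)*(-5))*(-19) = (11*(-5))*(-19) = -55*(-19) = 1045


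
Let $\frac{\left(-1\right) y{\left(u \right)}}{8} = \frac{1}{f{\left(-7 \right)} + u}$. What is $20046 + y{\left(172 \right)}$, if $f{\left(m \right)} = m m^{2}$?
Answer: $\frac{3427874}{171} \approx 20046.0$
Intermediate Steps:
$f{\left(m \right)} = m^{3}$
$y{\left(u \right)} = - \frac{8}{-343 + u}$ ($y{\left(u \right)} = - \frac{8}{\left(-7\right)^{3} + u} = - \frac{8}{-343 + u}$)
$20046 + y{\left(172 \right)} = 20046 - \frac{8}{-343 + 172} = 20046 - \frac{8}{-171} = 20046 - - \frac{8}{171} = 20046 + \frac{8}{171} = \frac{3427874}{171}$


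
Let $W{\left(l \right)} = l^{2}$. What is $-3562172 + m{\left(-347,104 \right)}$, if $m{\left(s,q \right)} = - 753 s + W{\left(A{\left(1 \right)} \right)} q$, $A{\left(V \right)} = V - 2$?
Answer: $-3300777$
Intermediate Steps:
$A{\left(V \right)} = -2 + V$
$m{\left(s,q \right)} = q - 753 s$ ($m{\left(s,q \right)} = - 753 s + \left(-2 + 1\right)^{2} q = - 753 s + \left(-1\right)^{2} q = - 753 s + 1 q = - 753 s + q = q - 753 s$)
$-3562172 + m{\left(-347,104 \right)} = -3562172 + \left(104 - -261291\right) = -3562172 + \left(104 + 261291\right) = -3562172 + 261395 = -3300777$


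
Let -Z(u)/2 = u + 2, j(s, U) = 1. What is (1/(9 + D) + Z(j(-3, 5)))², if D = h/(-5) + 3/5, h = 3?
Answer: 2809/81 ≈ 34.679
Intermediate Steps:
D = 0 (D = 3/(-5) + 3/5 = 3*(-⅕) + 3*(⅕) = -⅗ + ⅗ = 0)
Z(u) = -4 - 2*u (Z(u) = -2*(u + 2) = -2*(2 + u) = -4 - 2*u)
(1/(9 + D) + Z(j(-3, 5)))² = (1/(9 + 0) + (-4 - 2*1))² = (1/9 + (-4 - 2))² = (⅑ - 6)² = (-53/9)² = 2809/81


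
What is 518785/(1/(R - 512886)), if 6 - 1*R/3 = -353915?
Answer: 284749154445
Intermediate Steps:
R = 1061763 (R = 18 - 3*(-353915) = 18 + 1061745 = 1061763)
518785/(1/(R - 512886)) = 518785/(1/(1061763 - 512886)) = 518785/(1/548877) = 518785*548877 = 284749154445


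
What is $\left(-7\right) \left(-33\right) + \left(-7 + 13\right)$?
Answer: $237$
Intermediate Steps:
$\left(-7\right) \left(-33\right) + \left(-7 + 13\right) = 231 + 6 = 237$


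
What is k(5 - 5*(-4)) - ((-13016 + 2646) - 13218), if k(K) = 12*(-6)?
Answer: 23516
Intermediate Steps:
k(K) = -72
k(5 - 5*(-4)) - ((-13016 + 2646) - 13218) = -72 - ((-13016 + 2646) - 13218) = -72 - (-10370 - 13218) = -72 - 1*(-23588) = -72 + 23588 = 23516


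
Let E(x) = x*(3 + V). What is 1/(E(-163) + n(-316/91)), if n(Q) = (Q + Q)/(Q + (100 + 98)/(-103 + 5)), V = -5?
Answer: 3499/1145098 ≈ 0.0030556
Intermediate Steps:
E(x) = -2*x (E(x) = x*(3 - 5) = x*(-2) = -2*x)
n(Q) = 2*Q/(-99/49 + Q) (n(Q) = (2*Q)/(Q + 198/(-98)) = (2*Q)/(Q + 198*(-1/98)) = (2*Q)/(Q - 99/49) = (2*Q)/(-99/49 + Q) = 2*Q/(-99/49 + Q))
1/(E(-163) + n(-316/91)) = 1/(-2*(-163) + 98*(-316/91)/(-99 + 49*(-316/91))) = 1/(326 + 98*(-316*1/91)/(-99 + 49*(-316*1/91))) = 1/(326 + 98*(-316/91)/(-99 + 49*(-316/91))) = 1/(326 + 98*(-316/91)/(-99 - 2212/13)) = 1/(326 + 98*(-316/91)/(-3499/13)) = 1/(326 + 98*(-316/91)*(-13/3499)) = 1/(326 + 4424/3499) = 1/(1145098/3499) = 3499/1145098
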